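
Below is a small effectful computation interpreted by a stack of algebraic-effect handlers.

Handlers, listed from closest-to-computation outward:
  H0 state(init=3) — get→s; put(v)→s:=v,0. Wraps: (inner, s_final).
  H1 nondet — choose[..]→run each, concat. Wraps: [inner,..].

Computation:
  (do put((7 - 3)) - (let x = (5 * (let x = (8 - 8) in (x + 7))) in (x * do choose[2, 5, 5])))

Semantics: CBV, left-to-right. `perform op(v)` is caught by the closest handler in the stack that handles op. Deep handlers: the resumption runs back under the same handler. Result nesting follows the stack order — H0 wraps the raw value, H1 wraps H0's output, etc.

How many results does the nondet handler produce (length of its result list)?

Answer: 3

Evaluation trace:
put(4) @ H0 ⇒ s:=4
choose[2, 5, 5] @ H1
  branch[0] choose=2:
    H0 returns (-70, 4)
    H1 returns [(-70, 4)]
  branch[1] choose=5:
    H0 returns (-175, 4)
    H1 returns [(-175, 4)]
  branch[2] choose=5:
    H0 returns (-175, 4)
    H1 returns [(-175, 4)]
= [(-70, 4), (-175, 4), (-175, 4)]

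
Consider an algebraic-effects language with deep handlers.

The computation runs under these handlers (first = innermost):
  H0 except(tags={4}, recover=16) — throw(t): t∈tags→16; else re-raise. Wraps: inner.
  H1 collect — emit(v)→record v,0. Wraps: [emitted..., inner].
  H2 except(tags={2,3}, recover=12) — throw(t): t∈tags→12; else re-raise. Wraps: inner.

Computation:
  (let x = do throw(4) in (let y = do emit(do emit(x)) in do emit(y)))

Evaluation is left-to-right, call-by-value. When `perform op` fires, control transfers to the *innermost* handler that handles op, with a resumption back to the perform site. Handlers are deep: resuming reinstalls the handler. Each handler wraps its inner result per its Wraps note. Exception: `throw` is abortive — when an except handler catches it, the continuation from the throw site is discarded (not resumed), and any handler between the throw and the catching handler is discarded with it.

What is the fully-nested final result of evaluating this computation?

Evaluation trace:
throw(4) @ H0 caught ⇒ 16
H1 returns [16]
H2 returns [16]
= [16]

Answer: [16]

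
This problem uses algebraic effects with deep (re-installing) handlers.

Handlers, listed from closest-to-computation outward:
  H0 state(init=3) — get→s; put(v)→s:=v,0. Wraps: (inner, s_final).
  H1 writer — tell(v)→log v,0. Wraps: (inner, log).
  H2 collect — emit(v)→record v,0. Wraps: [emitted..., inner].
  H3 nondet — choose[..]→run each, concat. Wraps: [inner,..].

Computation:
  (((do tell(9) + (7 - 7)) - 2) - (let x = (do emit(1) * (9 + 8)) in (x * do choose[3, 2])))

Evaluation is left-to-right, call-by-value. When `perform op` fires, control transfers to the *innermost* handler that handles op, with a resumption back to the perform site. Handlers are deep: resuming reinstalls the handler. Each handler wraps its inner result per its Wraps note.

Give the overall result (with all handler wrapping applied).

Answer: [[1, ((-2, 3), (9))], [1, ((-2, 3), (9))]]

Working:
tell(9) @ H1 ⇒ log+=9
emit(1) @ H2 ⇒ out+=1
choose[3, 2] @ H3
  branch[0] choose=3:
    H0 returns (-2, 3)
    H1 returns ((-2, 3), (9))
    H2 returns [1, ((-2, 3), (9))]
    H3 returns [[1, ((-2, 3), (9))]]
  branch[1] choose=2:
    H0 returns (-2, 3)
    H1 returns ((-2, 3), (9))
    H2 returns [1, ((-2, 3), (9))]
    H3 returns [[1, ((-2, 3), (9))]]
= [[1, ((-2, 3), (9))], [1, ((-2, 3), (9))]]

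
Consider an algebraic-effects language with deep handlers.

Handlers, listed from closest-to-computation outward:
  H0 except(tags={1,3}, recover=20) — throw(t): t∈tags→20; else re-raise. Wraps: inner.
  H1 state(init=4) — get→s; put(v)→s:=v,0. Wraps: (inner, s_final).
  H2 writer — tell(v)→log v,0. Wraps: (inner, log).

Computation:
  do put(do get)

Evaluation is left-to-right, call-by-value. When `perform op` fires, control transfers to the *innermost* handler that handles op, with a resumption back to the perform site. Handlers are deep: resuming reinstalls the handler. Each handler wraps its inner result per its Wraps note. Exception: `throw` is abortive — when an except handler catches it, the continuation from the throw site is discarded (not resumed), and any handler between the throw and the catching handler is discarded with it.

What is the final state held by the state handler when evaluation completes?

Evaluation trace:
get @ H1 ⇒ 4
put(4) @ H1 ⇒ s:=4
H0 returns 0
H1 returns (0, 4)
H2 returns ((0, 4), ())
= ((0, 4), ())

Answer: 4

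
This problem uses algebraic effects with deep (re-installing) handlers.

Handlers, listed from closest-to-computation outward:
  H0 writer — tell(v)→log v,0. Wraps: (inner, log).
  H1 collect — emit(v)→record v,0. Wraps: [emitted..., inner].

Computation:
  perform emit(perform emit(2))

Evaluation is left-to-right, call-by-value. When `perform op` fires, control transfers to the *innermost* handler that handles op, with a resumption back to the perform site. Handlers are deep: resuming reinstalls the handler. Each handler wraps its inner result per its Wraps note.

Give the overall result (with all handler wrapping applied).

Answer: [2, 0, (0, ())]

Evaluation trace:
emit(2) @ H1 ⇒ out+=2
emit(0) @ H1 ⇒ out+=0
H0 returns (0, ())
H1 returns [2, 0, (0, ())]
= [2, 0, (0, ())]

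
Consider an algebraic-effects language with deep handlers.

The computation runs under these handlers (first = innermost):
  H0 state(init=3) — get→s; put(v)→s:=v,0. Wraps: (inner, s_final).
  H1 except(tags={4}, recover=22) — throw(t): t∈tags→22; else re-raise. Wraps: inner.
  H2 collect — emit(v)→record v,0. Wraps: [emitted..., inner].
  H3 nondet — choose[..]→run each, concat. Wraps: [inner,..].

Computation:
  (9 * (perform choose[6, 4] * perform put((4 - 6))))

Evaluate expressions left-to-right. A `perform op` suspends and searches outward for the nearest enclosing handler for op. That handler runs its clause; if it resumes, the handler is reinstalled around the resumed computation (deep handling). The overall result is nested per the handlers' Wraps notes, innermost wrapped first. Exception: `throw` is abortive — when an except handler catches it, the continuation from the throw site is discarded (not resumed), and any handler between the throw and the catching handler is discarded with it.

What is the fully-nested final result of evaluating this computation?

Step-by-step:
choose[6, 4] @ H3
  branch[0] choose=6:
    put(-2) @ H0 ⇒ s:=-2
    H0 returns (0, -2)
    H1 returns (0, -2)
    H2 returns [(0, -2)]
    H3 returns [[(0, -2)]]
  branch[1] choose=4:
    put(-2) @ H0 ⇒ s:=-2
    H0 returns (0, -2)
    H1 returns (0, -2)
    H2 returns [(0, -2)]
    H3 returns [[(0, -2)]]
= [[(0, -2)], [(0, -2)]]

Answer: [[(0, -2)], [(0, -2)]]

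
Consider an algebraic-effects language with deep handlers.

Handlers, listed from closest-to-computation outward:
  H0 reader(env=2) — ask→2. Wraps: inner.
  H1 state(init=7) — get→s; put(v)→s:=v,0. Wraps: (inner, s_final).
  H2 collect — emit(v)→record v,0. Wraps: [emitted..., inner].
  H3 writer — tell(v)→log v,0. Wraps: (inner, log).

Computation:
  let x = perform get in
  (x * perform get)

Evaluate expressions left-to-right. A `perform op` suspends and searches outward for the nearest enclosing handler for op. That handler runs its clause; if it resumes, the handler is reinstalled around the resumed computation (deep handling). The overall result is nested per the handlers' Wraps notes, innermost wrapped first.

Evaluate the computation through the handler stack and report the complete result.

Answer: ([(49, 7)], ())

Evaluation trace:
get @ H1 ⇒ 7
get @ H1 ⇒ 7
H0 returns 49
H1 returns (49, 7)
H2 returns [(49, 7)]
H3 returns ([(49, 7)], ())
= ([(49, 7)], ())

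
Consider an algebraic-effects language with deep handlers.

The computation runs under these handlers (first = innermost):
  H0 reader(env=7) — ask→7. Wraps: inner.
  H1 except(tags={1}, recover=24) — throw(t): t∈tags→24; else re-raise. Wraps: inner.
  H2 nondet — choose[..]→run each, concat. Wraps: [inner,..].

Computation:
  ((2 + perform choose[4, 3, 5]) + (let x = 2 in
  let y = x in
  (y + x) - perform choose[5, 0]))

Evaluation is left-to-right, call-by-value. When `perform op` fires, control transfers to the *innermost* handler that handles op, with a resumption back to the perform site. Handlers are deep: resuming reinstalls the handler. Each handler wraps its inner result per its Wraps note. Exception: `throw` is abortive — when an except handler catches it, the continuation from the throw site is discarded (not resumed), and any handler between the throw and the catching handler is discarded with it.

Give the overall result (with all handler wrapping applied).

Answer: [5, 10, 4, 9, 6, 11]

Evaluation trace:
choose[4, 3, 5] @ H2
  branch[0] choose=4:
    choose[5, 0] @ H2
      branch[0] choose=5:
        H0 returns 5
        H1 returns 5
        H2 returns [5]
      branch[1] choose=0:
        H0 returns 10
        H1 returns 10
        H2 returns [10]
  branch[1] choose=3:
    choose[5, 0] @ H2
      branch[0] choose=5:
        H0 returns 4
        H1 returns 4
        H2 returns [4]
      branch[1] choose=0:
        H0 returns 9
        H1 returns 9
        H2 returns [9]
  branch[2] choose=5:
    choose[5, 0] @ H2
      branch[0] choose=5:
        H0 returns 6
        H1 returns 6
        H2 returns [6]
      branch[1] choose=0:
        H0 returns 11
        H1 returns 11
        H2 returns [11]
= [5, 10, 4, 9, 6, 11]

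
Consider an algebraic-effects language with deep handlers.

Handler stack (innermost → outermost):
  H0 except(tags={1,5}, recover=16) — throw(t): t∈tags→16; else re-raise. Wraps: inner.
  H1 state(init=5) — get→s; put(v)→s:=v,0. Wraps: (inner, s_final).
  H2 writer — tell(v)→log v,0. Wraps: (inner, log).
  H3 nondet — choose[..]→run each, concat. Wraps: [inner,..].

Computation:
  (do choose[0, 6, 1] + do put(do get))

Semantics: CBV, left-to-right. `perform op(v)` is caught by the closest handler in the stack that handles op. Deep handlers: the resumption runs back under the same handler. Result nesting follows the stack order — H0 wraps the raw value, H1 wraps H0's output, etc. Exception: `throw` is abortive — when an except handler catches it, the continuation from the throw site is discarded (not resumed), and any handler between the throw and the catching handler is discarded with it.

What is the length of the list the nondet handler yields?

Answer: 3

Evaluation trace:
choose[0, 6, 1] @ H3
  branch[0] choose=0:
    get @ H1 ⇒ 5
    put(5) @ H1 ⇒ s:=5
    H0 returns 0
    H1 returns (0, 5)
    H2 returns ((0, 5), ())
    H3 returns [((0, 5), ())]
  branch[1] choose=6:
    get @ H1 ⇒ 5
    put(5) @ H1 ⇒ s:=5
    H0 returns 6
    H1 returns (6, 5)
    H2 returns ((6, 5), ())
    H3 returns [((6, 5), ())]
  branch[2] choose=1:
    get @ H1 ⇒ 5
    put(5) @ H1 ⇒ s:=5
    H0 returns 1
    H1 returns (1, 5)
    H2 returns ((1, 5), ())
    H3 returns [((1, 5), ())]
= [((0, 5), ()), ((6, 5), ()), ((1, 5), ())]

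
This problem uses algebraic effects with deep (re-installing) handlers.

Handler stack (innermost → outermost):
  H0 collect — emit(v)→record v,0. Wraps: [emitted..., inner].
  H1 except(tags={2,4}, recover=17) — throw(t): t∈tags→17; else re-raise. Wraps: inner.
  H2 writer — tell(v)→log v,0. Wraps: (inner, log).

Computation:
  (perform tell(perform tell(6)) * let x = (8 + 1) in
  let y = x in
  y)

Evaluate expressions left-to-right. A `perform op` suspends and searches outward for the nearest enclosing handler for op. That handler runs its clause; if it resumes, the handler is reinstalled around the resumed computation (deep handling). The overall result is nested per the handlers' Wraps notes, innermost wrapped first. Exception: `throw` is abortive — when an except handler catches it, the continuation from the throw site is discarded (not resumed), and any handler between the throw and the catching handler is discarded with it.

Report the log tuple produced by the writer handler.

Working:
tell(6) @ H2 ⇒ log+=6
tell(0) @ H2 ⇒ log+=0
H0 returns [0]
H1 returns [0]
H2 returns ([0], (6, 0))
= ([0], (6, 0))

Answer: (6, 0)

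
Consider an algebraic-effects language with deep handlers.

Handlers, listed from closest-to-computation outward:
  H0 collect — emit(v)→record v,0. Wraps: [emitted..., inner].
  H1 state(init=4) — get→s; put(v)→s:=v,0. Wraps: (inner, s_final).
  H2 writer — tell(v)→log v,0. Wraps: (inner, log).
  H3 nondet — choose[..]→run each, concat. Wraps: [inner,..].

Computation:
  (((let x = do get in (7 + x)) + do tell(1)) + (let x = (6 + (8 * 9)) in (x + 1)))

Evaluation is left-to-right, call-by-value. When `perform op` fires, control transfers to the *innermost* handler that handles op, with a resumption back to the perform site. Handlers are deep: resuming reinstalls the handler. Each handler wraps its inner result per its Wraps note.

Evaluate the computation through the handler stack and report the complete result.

Step-by-step:
get @ H1 ⇒ 4
tell(1) @ H2 ⇒ log+=1
H0 returns [90]
H1 returns ([90], 4)
H2 returns (([90], 4), (1))
H3 returns [(([90], 4), (1))]
= [(([90], 4), (1))]

Answer: [(([90], 4), (1))]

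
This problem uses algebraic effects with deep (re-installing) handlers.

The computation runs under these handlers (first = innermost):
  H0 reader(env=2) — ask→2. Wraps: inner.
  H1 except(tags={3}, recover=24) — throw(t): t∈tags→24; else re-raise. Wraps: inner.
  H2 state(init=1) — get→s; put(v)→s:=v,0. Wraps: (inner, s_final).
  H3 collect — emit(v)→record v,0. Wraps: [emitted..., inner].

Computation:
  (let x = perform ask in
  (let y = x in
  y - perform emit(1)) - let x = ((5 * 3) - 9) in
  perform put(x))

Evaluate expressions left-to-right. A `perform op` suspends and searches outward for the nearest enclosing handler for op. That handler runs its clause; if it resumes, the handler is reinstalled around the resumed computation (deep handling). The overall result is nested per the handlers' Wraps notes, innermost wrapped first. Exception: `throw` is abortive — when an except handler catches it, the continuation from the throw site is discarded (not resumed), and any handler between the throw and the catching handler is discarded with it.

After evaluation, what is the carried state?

Step-by-step:
ask @ H0 ⇒ 2
emit(1) @ H3 ⇒ out+=1
put(6) @ H2 ⇒ s:=6
H0 returns 2
H1 returns 2
H2 returns (2, 6)
H3 returns [1, (2, 6)]
= [1, (2, 6)]

Answer: 6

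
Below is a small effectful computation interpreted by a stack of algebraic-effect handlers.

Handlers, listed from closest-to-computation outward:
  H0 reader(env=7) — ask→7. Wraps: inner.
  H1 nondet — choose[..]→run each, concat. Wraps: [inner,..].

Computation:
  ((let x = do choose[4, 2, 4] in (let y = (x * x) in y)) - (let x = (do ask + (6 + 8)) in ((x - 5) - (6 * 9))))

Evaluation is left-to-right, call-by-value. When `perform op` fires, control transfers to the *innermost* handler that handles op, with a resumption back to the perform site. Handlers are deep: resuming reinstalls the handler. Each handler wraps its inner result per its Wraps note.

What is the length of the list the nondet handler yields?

Working:
choose[4, 2, 4] @ H1
  branch[0] choose=4:
    ask @ H0 ⇒ 7
    H0 returns 54
    H1 returns [54]
  branch[1] choose=2:
    ask @ H0 ⇒ 7
    H0 returns 42
    H1 returns [42]
  branch[2] choose=4:
    ask @ H0 ⇒ 7
    H0 returns 54
    H1 returns [54]
= [54, 42, 54]

Answer: 3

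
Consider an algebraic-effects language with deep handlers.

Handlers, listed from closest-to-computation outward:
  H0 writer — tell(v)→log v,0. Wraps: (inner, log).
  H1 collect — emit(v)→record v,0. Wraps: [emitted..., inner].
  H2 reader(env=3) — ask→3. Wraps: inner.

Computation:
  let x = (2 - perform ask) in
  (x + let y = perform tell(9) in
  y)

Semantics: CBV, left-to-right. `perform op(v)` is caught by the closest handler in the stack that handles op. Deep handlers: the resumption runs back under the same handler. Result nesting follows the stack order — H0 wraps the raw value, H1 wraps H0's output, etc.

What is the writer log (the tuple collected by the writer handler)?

Step-by-step:
ask @ H2 ⇒ 3
tell(9) @ H0 ⇒ log+=9
H0 returns (-1, (9))
H1 returns [(-1, (9))]
H2 returns [(-1, (9))]
= [(-1, (9))]

Answer: (9)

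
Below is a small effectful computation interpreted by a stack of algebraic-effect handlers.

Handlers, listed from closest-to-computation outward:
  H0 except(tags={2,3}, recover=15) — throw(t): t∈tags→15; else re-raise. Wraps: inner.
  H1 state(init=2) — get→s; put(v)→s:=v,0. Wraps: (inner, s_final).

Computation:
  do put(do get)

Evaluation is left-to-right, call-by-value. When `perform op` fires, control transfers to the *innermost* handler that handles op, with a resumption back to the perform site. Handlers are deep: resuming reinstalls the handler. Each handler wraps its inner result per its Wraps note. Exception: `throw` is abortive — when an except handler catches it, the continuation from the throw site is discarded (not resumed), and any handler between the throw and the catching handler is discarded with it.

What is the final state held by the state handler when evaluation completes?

Step-by-step:
get @ H1 ⇒ 2
put(2) @ H1 ⇒ s:=2
H0 returns 0
H1 returns (0, 2)
= (0, 2)

Answer: 2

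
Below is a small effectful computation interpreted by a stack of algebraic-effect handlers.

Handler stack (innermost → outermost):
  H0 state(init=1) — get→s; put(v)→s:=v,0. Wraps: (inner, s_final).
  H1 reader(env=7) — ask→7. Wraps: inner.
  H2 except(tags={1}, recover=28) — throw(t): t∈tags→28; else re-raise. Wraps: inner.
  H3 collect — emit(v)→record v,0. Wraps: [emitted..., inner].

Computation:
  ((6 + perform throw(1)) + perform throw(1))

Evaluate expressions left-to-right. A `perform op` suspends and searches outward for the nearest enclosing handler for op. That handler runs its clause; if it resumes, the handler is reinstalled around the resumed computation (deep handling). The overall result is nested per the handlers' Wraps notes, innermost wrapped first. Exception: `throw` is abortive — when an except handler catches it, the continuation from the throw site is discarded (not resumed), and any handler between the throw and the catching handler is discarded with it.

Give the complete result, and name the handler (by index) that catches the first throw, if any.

Answer: [28] ; first throw caught by: H2

Step-by-step:
throw(1) @ H2 caught ⇒ 28
H3 returns [28]
= [28]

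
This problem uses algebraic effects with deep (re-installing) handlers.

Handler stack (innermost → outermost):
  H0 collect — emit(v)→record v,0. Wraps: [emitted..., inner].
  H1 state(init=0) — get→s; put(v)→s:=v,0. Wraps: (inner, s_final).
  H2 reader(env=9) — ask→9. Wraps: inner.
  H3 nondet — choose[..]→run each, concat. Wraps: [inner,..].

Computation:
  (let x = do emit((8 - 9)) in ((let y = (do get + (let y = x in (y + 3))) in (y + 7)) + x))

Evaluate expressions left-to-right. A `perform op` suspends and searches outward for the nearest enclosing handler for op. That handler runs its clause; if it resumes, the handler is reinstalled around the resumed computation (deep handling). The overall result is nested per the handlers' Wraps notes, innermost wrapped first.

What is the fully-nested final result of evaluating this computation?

Answer: [([-1, 10], 0)]

Working:
emit(-1) @ H0 ⇒ out+=-1
get @ H1 ⇒ 0
H0 returns [-1, 10]
H1 returns ([-1, 10], 0)
H2 returns ([-1, 10], 0)
H3 returns [([-1, 10], 0)]
= [([-1, 10], 0)]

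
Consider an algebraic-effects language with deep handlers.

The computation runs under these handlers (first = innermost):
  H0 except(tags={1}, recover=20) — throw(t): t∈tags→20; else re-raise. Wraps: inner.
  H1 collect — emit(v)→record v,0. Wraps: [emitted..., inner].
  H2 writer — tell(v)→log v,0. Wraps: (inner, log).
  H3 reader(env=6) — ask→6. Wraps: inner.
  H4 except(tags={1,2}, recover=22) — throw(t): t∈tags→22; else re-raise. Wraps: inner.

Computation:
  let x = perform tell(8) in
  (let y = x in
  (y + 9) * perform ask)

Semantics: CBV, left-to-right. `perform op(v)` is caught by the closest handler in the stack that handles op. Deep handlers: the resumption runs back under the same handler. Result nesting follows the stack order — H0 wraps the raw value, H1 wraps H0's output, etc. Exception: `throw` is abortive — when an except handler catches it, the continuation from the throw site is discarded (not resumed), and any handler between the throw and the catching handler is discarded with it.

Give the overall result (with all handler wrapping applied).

Evaluation trace:
tell(8) @ H2 ⇒ log+=8
ask @ H3 ⇒ 6
H0 returns 54
H1 returns [54]
H2 returns ([54], (8))
H3 returns ([54], (8))
H4 returns ([54], (8))
= ([54], (8))

Answer: ([54], (8))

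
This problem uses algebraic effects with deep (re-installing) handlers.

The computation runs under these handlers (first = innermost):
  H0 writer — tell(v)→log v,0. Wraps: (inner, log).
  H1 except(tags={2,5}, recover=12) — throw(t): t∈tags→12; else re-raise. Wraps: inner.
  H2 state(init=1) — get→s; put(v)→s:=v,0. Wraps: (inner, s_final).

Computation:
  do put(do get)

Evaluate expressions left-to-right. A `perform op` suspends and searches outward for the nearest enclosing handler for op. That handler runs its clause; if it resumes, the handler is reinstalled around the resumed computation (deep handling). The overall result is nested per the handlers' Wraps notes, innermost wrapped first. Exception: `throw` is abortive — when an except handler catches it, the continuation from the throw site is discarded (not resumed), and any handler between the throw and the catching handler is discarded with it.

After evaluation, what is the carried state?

Working:
get @ H2 ⇒ 1
put(1) @ H2 ⇒ s:=1
H0 returns (0, ())
H1 returns (0, ())
H2 returns ((0, ()), 1)
= ((0, ()), 1)

Answer: 1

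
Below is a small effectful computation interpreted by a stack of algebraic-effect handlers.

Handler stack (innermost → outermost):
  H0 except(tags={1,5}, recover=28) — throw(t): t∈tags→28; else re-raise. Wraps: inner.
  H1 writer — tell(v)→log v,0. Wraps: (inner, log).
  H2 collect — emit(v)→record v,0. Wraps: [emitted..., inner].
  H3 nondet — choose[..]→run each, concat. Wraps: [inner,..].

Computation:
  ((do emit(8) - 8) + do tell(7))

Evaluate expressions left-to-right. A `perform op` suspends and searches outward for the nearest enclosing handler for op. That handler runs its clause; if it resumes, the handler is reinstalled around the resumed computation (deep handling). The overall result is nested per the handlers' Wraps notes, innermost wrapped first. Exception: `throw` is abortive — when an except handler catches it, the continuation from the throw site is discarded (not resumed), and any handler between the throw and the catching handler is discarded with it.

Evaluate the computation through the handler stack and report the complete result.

Evaluation trace:
emit(8) @ H2 ⇒ out+=8
tell(7) @ H1 ⇒ log+=7
H0 returns -8
H1 returns (-8, (7))
H2 returns [8, (-8, (7))]
H3 returns [[8, (-8, (7))]]
= [[8, (-8, (7))]]

Answer: [[8, (-8, (7))]]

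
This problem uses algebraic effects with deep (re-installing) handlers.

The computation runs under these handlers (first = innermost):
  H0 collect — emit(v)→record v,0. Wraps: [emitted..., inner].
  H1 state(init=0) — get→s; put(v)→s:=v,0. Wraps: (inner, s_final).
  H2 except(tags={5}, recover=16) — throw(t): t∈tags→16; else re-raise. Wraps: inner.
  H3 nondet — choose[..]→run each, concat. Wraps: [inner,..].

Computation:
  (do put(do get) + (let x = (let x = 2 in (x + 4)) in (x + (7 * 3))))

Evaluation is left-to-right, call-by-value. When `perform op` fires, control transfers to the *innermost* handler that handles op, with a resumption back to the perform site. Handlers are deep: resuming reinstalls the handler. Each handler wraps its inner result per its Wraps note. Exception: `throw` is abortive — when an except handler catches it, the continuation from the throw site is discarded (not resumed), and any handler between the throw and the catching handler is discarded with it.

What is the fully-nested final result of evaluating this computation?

Answer: [([27], 0)]

Evaluation trace:
get @ H1 ⇒ 0
put(0) @ H1 ⇒ s:=0
H0 returns [27]
H1 returns ([27], 0)
H2 returns ([27], 0)
H3 returns [([27], 0)]
= [([27], 0)]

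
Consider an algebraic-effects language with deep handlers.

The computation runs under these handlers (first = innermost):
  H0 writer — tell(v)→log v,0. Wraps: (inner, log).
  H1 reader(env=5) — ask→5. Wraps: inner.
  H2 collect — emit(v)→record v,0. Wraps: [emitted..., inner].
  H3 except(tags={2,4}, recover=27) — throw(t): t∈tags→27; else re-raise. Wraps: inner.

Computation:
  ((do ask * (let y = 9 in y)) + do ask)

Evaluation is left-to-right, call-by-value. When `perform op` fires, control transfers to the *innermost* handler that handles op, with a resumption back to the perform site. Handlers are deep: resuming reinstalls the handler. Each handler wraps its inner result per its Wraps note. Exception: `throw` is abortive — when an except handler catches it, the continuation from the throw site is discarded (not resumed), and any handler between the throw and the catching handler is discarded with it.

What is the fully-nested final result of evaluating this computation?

Answer: [(50, ())]

Working:
ask @ H1 ⇒ 5
ask @ H1 ⇒ 5
H0 returns (50, ())
H1 returns (50, ())
H2 returns [(50, ())]
H3 returns [(50, ())]
= [(50, ())]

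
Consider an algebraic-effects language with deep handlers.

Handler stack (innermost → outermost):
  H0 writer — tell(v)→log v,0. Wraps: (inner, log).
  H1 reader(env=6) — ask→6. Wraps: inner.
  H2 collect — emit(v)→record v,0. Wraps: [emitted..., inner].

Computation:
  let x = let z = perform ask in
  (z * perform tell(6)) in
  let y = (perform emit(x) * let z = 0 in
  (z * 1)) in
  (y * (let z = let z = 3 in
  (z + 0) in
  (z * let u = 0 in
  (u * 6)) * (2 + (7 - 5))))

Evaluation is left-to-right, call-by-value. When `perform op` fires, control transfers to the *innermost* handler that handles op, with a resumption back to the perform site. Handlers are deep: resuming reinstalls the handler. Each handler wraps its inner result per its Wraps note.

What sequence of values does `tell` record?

Working:
ask @ H1 ⇒ 6
tell(6) @ H0 ⇒ log+=6
emit(0) @ H2 ⇒ out+=0
H0 returns (0, (6))
H1 returns (0, (6))
H2 returns [0, (0, (6))]
= [0, (0, (6))]

Answer: (6)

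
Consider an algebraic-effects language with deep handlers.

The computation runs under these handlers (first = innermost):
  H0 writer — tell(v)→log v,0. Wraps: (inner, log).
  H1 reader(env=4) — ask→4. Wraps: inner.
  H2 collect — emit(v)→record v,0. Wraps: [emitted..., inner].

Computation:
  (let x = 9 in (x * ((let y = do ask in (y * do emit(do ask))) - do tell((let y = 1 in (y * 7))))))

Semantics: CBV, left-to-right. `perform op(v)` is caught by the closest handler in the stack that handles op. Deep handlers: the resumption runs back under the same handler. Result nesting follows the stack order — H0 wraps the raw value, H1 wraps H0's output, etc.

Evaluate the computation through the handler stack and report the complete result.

Answer: [4, (0, (7))]

Working:
ask @ H1 ⇒ 4
ask @ H1 ⇒ 4
emit(4) @ H2 ⇒ out+=4
tell(7) @ H0 ⇒ log+=7
H0 returns (0, (7))
H1 returns (0, (7))
H2 returns [4, (0, (7))]
= [4, (0, (7))]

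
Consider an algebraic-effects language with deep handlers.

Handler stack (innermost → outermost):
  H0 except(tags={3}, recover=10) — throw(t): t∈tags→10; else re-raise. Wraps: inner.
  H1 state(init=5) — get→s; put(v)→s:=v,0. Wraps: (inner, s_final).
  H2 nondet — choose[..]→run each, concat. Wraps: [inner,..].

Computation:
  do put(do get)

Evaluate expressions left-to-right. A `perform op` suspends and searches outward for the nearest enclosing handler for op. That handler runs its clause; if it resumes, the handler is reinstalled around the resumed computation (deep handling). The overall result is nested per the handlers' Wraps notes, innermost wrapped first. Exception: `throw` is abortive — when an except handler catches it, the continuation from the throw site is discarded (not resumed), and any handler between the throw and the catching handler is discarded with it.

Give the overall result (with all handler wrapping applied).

Step-by-step:
get @ H1 ⇒ 5
put(5) @ H1 ⇒ s:=5
H0 returns 0
H1 returns (0, 5)
H2 returns [(0, 5)]
= [(0, 5)]

Answer: [(0, 5)]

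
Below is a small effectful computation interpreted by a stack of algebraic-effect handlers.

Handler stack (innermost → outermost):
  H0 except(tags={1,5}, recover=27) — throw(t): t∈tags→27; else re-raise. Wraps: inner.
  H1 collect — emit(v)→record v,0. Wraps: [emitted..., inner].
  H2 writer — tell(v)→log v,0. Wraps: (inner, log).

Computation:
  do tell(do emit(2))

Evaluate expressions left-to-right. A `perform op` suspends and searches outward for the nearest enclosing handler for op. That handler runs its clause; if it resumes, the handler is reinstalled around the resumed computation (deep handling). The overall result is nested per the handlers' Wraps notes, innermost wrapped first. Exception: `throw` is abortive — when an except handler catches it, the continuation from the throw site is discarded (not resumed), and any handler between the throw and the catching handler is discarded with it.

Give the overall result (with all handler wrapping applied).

Answer: ([2, 0], (0))

Step-by-step:
emit(2) @ H1 ⇒ out+=2
tell(0) @ H2 ⇒ log+=0
H0 returns 0
H1 returns [2, 0]
H2 returns ([2, 0], (0))
= ([2, 0], (0))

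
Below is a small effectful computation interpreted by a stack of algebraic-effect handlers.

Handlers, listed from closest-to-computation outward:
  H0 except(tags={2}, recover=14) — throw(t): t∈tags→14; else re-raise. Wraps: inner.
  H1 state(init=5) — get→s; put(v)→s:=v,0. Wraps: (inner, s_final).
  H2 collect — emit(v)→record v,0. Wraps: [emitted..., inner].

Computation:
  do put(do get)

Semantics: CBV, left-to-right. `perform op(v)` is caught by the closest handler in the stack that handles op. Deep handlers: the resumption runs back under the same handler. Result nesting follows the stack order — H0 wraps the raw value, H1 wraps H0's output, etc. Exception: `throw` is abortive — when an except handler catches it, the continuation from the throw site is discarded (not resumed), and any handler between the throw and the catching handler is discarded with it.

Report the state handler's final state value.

Answer: 5

Step-by-step:
get @ H1 ⇒ 5
put(5) @ H1 ⇒ s:=5
H0 returns 0
H1 returns (0, 5)
H2 returns [(0, 5)]
= [(0, 5)]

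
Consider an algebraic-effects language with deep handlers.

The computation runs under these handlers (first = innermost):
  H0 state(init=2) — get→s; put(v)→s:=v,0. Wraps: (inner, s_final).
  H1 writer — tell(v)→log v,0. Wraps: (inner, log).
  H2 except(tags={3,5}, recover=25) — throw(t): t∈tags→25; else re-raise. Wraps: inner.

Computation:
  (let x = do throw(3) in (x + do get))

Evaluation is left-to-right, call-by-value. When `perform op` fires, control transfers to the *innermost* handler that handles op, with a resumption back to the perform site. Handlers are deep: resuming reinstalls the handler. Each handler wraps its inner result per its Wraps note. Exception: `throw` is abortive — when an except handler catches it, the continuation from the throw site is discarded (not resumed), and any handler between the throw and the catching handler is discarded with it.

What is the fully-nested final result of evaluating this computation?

Answer: 25

Step-by-step:
throw(3) @ H2 caught ⇒ 25
= 25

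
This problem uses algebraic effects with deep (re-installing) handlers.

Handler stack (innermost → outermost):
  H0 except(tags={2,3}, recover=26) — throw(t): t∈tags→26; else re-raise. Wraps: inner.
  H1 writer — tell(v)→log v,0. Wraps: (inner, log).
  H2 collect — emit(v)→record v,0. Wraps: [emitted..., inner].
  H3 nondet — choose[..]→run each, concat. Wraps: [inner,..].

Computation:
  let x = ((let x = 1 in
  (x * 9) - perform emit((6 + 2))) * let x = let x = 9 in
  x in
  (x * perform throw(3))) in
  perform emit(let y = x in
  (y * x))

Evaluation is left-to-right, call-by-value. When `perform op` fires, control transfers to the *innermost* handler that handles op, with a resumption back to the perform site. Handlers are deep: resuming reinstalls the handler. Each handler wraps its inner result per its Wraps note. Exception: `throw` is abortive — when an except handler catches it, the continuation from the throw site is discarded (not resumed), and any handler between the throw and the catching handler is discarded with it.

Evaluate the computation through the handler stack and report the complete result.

Answer: [[8, (26, ())]]

Evaluation trace:
emit(8) @ H2 ⇒ out+=8
throw(3) @ H0 caught ⇒ 26
H1 returns (26, ())
H2 returns [8, (26, ())]
H3 returns [[8, (26, ())]]
= [[8, (26, ())]]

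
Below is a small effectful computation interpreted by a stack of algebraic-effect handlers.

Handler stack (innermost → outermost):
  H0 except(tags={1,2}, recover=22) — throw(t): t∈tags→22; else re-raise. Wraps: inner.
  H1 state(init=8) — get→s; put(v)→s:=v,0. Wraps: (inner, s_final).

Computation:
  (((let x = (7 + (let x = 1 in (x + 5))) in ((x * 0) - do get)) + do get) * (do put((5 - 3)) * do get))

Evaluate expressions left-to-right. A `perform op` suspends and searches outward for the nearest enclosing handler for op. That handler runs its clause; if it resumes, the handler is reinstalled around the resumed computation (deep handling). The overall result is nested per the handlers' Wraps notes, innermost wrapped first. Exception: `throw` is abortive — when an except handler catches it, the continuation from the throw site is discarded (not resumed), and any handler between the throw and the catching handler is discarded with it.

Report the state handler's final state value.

Answer: 2

Step-by-step:
get @ H1 ⇒ 8
get @ H1 ⇒ 8
put(2) @ H1 ⇒ s:=2
get @ H1 ⇒ 2
H0 returns 0
H1 returns (0, 2)
= (0, 2)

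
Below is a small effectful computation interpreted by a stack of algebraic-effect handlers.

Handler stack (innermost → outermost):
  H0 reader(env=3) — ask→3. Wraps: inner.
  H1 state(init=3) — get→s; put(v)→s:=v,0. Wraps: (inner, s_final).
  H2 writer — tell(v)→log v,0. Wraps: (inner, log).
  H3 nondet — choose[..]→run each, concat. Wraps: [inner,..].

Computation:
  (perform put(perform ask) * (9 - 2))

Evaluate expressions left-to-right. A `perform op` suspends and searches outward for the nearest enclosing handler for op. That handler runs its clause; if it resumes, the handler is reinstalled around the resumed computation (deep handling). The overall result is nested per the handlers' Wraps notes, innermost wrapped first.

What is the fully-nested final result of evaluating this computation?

Working:
ask @ H0 ⇒ 3
put(3) @ H1 ⇒ s:=3
H0 returns 0
H1 returns (0, 3)
H2 returns ((0, 3), ())
H3 returns [((0, 3), ())]
= [((0, 3), ())]

Answer: [((0, 3), ())]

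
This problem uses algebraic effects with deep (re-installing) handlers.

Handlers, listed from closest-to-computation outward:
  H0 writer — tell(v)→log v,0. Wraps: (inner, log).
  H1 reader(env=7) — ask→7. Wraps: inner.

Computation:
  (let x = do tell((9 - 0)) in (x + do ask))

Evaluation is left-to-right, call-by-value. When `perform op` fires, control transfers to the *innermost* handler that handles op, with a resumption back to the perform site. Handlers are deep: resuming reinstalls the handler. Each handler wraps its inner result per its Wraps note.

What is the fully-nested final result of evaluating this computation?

Working:
tell(9) @ H0 ⇒ log+=9
ask @ H1 ⇒ 7
H0 returns (7, (9))
H1 returns (7, (9))
= (7, (9))

Answer: (7, (9))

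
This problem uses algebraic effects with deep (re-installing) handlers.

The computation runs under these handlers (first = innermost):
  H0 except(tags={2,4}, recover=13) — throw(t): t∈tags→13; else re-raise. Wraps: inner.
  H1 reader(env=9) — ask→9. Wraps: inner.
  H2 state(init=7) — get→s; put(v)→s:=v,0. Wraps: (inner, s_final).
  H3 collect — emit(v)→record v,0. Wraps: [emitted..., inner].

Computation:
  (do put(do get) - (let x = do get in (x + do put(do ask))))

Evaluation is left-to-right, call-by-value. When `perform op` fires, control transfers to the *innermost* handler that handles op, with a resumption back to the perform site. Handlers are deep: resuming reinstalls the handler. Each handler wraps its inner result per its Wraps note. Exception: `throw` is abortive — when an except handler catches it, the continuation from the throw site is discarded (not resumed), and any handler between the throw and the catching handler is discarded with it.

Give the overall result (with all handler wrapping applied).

Evaluation trace:
get @ H2 ⇒ 7
put(7) @ H2 ⇒ s:=7
get @ H2 ⇒ 7
ask @ H1 ⇒ 9
put(9) @ H2 ⇒ s:=9
H0 returns -7
H1 returns -7
H2 returns (-7, 9)
H3 returns [(-7, 9)]
= [(-7, 9)]

Answer: [(-7, 9)]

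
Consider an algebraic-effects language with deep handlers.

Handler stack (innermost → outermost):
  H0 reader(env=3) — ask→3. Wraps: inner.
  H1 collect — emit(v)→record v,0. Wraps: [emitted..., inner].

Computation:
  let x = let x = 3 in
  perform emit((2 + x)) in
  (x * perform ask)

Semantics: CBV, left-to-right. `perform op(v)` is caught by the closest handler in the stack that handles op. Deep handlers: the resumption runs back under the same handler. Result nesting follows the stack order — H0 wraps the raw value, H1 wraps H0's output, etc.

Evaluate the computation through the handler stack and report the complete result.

Answer: [5, 0]

Working:
emit(5) @ H1 ⇒ out+=5
ask @ H0 ⇒ 3
H0 returns 0
H1 returns [5, 0]
= [5, 0]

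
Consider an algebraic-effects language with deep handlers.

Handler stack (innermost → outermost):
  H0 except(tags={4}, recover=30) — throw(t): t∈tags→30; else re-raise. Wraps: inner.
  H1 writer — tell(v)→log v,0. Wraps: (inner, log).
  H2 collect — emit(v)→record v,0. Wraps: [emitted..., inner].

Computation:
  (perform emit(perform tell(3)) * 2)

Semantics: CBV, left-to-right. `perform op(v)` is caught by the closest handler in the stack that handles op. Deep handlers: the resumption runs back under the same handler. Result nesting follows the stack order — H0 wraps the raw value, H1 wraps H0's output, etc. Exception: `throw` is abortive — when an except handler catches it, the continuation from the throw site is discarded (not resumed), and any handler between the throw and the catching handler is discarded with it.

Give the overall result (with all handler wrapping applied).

Evaluation trace:
tell(3) @ H1 ⇒ log+=3
emit(0) @ H2 ⇒ out+=0
H0 returns 0
H1 returns (0, (3))
H2 returns [0, (0, (3))]
= [0, (0, (3))]

Answer: [0, (0, (3))]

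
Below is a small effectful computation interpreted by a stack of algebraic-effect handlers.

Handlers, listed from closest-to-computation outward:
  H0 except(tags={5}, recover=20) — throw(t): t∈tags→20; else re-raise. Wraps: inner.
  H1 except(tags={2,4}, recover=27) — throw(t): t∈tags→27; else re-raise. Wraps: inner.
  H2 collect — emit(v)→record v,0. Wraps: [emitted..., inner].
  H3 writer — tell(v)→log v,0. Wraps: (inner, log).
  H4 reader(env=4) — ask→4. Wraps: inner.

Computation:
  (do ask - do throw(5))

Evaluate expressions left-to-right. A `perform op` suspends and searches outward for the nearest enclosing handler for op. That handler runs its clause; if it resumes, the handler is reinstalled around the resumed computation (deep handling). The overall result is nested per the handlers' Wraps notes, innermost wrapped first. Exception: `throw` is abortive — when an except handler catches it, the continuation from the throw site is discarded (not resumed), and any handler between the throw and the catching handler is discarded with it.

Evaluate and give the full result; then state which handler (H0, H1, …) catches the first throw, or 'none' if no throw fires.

Working:
ask @ H4 ⇒ 4
throw(5) @ H0 caught ⇒ 20
H1 returns 20
H2 returns [20]
H3 returns ([20], ())
H4 returns ([20], ())
= ([20], ())

Answer: ([20], ()) ; first throw caught by: H0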